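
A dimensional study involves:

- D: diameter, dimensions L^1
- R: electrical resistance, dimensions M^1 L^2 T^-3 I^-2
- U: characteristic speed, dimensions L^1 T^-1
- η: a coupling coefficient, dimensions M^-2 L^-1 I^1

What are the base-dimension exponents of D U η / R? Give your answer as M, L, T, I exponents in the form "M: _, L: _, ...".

Collect each base-dimension exponent across the product:
  M: (0) − (1) + (0) + (-2) = -3
  L: (1) − (2) + (1) + (-1) = -1
  T: (0) − (-3) + (-1) + (0) = 2
  I: (0) − (-2) + (0) + (1) = 3
So the dimensions are [M⁻³ L⁻¹ T² I³].

M: -3, L: -1, T: 2, I: 3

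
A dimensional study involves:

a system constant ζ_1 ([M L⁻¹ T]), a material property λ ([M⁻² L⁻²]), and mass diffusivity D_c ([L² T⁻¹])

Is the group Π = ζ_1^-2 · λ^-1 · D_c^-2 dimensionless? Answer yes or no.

Sum the exponent of each base dimension across the product:
  M: −2·[ζ_1]_M − [λ]_M − 2·[D_c]_M = −2·(1) − (-2) − 2·(0) = 0
  L: −2·[ζ_1]_L − [λ]_L − 2·[D_c]_L = −2·(-1) − (-2) − 2·(2) = 0
  T: −2·[ζ_1]_T − [λ]_T − 2·[D_c]_T = −2·(1) − (0) − 2·(-1) = 0
All base exponents vanish — dimensionless.

yes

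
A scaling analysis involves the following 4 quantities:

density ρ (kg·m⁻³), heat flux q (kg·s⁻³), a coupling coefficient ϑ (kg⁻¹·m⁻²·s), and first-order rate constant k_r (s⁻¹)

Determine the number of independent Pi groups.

There are 4 variables and 3 base dimensions (M, L, T).
The dimension matrix has rank 3.
Independent dimensionless groups: 4 − 3 = 1.

1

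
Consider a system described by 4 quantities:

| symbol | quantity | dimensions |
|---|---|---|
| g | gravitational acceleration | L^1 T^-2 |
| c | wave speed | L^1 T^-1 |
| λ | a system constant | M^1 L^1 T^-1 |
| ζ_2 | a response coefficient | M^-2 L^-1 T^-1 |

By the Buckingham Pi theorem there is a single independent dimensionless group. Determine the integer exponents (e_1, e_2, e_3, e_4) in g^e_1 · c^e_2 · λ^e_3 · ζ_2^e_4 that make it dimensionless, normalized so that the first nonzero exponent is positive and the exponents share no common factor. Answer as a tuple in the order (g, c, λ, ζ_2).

M: e_1·(0) + e_2·(0) + e_3·(1) + e_4·(-2) = 0
L: e_1·(1) + e_2·(1) + e_3·(1) + e_4·(-1) = 0
T: e_1·(-2) + e_2·(-1) + e_3·(-1) + e_4·(-1) = 0
Solving this homogeneous linear system for the smallest-integer solution (first nonzero entry positive) gives (2, -1, -2, -1).

(2, -1, -2, -1)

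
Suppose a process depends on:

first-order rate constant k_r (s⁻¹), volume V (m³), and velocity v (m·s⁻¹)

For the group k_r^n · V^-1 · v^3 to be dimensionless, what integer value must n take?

Balance the T exponent: (-1)·n from k_r, plus −(0) + 3·(-1) = -3 from the rest, must sum to zero.
−n − 3 = 0, so n = -3.

-3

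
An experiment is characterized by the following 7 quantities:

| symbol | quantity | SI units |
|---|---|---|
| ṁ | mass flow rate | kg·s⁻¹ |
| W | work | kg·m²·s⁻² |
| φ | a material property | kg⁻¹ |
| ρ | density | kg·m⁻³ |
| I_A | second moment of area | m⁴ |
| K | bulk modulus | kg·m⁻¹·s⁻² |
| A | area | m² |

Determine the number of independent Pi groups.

4

There are 7 variables and 3 base dimensions (M, L, T).
The dimension matrix has rank 3.
Independent dimensionless groups: 7 − 3 = 4.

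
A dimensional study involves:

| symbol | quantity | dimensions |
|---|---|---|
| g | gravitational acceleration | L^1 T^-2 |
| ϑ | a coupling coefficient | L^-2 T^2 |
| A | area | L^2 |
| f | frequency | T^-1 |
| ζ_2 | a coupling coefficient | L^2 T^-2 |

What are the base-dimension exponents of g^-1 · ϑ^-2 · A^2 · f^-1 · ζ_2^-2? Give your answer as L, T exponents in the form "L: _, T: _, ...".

Collect each base-dimension exponent across the product:
  L: −(1) − 2·(-2) + 2·(2) − (0) − 2·(2) = 3
  T: −(-2) − 2·(2) + 2·(0) − (-1) − 2·(-2) = 3
So the dimensions are [L³ T³].

L: 3, T: 3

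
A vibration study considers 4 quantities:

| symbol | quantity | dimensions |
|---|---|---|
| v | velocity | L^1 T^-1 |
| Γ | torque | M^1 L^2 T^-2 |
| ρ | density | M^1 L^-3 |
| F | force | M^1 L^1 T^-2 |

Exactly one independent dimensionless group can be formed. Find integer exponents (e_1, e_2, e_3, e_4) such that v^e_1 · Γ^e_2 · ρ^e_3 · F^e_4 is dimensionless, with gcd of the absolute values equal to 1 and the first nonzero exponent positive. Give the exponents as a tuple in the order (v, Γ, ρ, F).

(2, 2, 1, -3)

M: e_1·(0) + e_2·(1) + e_3·(1) + e_4·(1) = 0
L: e_1·(1) + e_2·(2) + e_3·(-3) + e_4·(1) = 0
T: e_1·(-1) + e_2·(-2) + e_3·(0) + e_4·(-2) = 0
Solving this homogeneous linear system for the smallest-integer solution (first nonzero entry positive) gives (2, 2, 1, -3).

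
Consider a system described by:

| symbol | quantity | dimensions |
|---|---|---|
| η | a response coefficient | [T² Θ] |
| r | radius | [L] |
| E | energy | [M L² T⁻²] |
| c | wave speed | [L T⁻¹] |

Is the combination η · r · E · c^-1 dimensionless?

no

Sum the exponent of each base dimension across the product:
  M: [η]_M + [r]_M + [E]_M − [c]_M = (0) + (0) + (1) − (0) = 1
  L: [η]_L + [r]_L + [E]_L − [c]_L = (0) + (1) + (2) − (1) = 2
  T: [η]_T + [r]_T + [E]_T − [c]_T = (2) + (0) + (-2) − (-1) = 1
  Θ: [η]_Θ + [r]_Θ + [E]_Θ − [c]_Θ = (1) + (0) + (0) − (0) = 1
Net dimensions [M L² T Θ] ≠ [1] — not dimensionless.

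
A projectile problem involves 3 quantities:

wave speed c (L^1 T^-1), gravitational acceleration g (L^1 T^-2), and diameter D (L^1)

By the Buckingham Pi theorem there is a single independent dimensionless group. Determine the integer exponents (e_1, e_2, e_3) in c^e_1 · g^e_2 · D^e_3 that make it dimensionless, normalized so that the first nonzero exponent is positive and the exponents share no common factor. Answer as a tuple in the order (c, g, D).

L: e_1·(1) + e_2·(1) + e_3·(1) = 0
T: e_1·(-1) + e_2·(-2) + e_3·(0) = 0
Solving this homogeneous linear system for the smallest-integer solution (first nonzero entry positive) gives (2, -1, -1).

(2, -1, -1)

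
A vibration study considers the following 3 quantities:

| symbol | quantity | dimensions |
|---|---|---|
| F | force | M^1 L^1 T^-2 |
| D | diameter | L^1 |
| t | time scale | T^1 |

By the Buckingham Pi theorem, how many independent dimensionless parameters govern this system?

There are 3 variables and 3 base dimensions (M, L, T).
The dimension matrix has rank 3.
Independent dimensionless groups: 3 − 3 = 0.

0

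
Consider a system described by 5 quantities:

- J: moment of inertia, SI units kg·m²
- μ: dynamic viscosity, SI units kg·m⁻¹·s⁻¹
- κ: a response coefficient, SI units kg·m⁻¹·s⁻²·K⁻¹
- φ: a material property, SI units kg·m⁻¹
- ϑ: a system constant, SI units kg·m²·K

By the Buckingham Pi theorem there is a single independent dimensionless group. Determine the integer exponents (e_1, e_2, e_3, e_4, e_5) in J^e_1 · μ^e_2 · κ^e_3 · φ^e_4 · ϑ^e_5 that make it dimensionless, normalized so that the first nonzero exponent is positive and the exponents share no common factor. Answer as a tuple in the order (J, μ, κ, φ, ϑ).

M: e_1·(1) + e_2·(1) + e_3·(1) + e_4·(1) + e_5·(1) = 0
L: e_1·(2) + e_2·(-1) + e_3·(-1) + e_4·(-1) + e_5·(2) = 0
T: e_1·(0) + e_2·(-1) + e_3·(-2) + e_4·(0) + e_5·(0) = 0
Θ: e_1·(0) + e_2·(0) + e_3·(-1) + e_4·(0) + e_5·(1) = 0
Solving this homogeneous linear system for the smallest-integer solution (first nonzero entry positive) gives (1, 2, -1, -1, -1).

(1, 2, -1, -1, -1)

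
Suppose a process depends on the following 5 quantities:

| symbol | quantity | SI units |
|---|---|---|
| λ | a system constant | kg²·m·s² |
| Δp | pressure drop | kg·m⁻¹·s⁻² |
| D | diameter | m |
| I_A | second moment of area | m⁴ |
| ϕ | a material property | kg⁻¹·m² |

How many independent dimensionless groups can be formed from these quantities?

There are 5 variables and 3 base dimensions (M, L, T).
The dimension matrix has rank 3.
Independent dimensionless groups: 5 − 3 = 2.

2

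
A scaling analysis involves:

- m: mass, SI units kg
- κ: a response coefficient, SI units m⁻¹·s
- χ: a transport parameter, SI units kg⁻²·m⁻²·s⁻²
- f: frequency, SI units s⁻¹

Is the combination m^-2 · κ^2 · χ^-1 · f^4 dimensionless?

yes

Sum the exponent of each base dimension across the product:
  M: −2·[m]_M + 2·[κ]_M − [χ]_M + 4·[f]_M = −2·(1) + 2·(0) − (-2) + 4·(0) = 0
  L: −2·[m]_L + 2·[κ]_L − [χ]_L + 4·[f]_L = −2·(0) + 2·(-1) − (-2) + 4·(0) = 0
  T: −2·[m]_T + 2·[κ]_T − [χ]_T + 4·[f]_T = −2·(0) + 2·(1) − (-2) + 4·(-1) = 0
All base exponents vanish — dimensionless.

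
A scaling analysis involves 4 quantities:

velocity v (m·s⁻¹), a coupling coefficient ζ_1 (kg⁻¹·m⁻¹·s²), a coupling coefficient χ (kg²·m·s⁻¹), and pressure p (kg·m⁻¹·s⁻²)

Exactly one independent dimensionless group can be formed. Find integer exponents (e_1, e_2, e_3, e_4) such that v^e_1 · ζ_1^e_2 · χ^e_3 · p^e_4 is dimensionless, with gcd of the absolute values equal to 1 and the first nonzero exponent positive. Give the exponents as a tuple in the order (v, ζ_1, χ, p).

M: e_1·(0) + e_2·(-1) + e_3·(2) + e_4·(1) = 0
L: e_1·(1) + e_2·(-1) + e_3·(1) + e_4·(-1) = 0
T: e_1·(-1) + e_2·(2) + e_3·(-1) + e_4·(-2) = 0
Solving this homogeneous linear system for the smallest-integer solution (first nonzero entry positive) gives (3, 3, 1, 1).

(3, 3, 1, 1)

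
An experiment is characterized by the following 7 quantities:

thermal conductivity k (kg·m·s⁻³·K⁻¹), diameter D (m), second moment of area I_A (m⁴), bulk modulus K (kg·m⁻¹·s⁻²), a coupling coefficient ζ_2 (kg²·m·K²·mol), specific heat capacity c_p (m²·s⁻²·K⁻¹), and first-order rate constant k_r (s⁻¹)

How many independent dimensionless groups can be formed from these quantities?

2

There are 7 variables and 5 base dimensions (M, L, T, Θ, N).
The dimension matrix has rank 5.
Independent dimensionless groups: 7 − 5 = 2.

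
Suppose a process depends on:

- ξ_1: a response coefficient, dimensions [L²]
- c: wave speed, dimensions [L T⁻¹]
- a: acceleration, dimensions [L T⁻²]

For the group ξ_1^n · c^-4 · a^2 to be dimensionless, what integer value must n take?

1

Balance the L exponent: (2)·n from ξ_1, plus −4·(1) + 2·(1) = -2 from the rest, must sum to zero.
2n − 2 = 0, so n = 1.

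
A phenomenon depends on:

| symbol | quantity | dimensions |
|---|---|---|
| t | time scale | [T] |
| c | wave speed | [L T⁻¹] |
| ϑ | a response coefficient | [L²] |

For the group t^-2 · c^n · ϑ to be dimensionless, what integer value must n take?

-2

Balance the L exponent: (1)·n from c, plus −2·(0) + (2) = 2 from the rest, must sum to zero.
n + 2 = 0, so n = -2.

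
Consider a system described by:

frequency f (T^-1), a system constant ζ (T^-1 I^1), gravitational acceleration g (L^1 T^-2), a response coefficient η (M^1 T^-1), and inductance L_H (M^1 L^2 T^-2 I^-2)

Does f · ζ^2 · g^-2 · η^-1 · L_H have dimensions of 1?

yes

Sum the exponent of each base dimension across the product:
  M: [f]_M + 2·[ζ]_M − 2·[g]_M − [η]_M + [L_H]_M = (0) + 2·(0) − 2·(0) − (1) + (1) = 0
  L: [f]_L + 2·[ζ]_L − 2·[g]_L − [η]_L + [L_H]_L = (0) + 2·(0) − 2·(1) − (0) + (2) = 0
  T: [f]_T + 2·[ζ]_T − 2·[g]_T − [η]_T + [L_H]_T = (-1) + 2·(-1) − 2·(-2) − (-1) + (-2) = 0
  I: [f]_I + 2·[ζ]_I − 2·[g]_I − [η]_I + [L_H]_I = (0) + 2·(1) − 2·(0) − (0) + (-2) = 0
All base exponents vanish — dimensionless.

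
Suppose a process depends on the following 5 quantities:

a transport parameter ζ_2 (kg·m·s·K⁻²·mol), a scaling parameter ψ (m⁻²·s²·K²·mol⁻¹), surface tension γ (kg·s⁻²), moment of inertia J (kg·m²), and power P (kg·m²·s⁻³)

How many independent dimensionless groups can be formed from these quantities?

There are 5 variables and 5 base dimensions (M, L, T, Θ, N).
The dimension matrix has rank 4 (less than 5: the dimension vectors are linearly dependent).
Independent dimensionless groups: 5 − 4 = 1.

1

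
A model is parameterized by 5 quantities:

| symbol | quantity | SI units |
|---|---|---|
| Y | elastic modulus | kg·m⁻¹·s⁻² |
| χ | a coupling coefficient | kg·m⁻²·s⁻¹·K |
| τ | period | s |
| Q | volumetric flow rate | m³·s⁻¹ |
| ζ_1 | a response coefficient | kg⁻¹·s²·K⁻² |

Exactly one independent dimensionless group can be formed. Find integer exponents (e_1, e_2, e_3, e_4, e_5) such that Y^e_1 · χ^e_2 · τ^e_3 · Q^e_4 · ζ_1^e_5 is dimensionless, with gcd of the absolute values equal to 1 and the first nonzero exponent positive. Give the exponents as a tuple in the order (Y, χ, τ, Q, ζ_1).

M: e_1·(1) + e_2·(1) + e_3·(0) + e_4·(0) + e_5·(-1) = 0
L: e_1·(-1) + e_2·(-2) + e_3·(0) + e_4·(3) + e_5·(0) = 0
T: e_1·(-2) + e_2·(-1) + e_3·(1) + e_4·(-1) + e_5·(2) = 0
Θ: e_1·(0) + e_2·(1) + e_3·(0) + e_4·(0) + e_5·(-2) = 0
Solving this homogeneous linear system for the smallest-integer solution (first nonzero entry positive) gives (1, -2, 1, -1, -1).

(1, -2, 1, -1, -1)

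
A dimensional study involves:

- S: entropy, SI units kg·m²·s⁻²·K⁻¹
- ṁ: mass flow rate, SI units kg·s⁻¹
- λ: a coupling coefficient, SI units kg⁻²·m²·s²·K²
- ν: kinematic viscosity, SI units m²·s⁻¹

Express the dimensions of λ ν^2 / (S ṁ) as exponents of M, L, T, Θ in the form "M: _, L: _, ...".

Collect each base-dimension exponent across the product:
  M: −(1) − (1) + (-2) + 2·(0) = -4
  L: −(2) − (0) + (2) + 2·(2) = 4
  T: −(-2) − (-1) + (2) + 2·(-1) = 3
  Θ: −(-1) − (0) + (2) + 2·(0) = 3
So the dimensions are [M⁻⁴ L⁴ T³ Θ³].

M: -4, L: 4, T: 3, Θ: 3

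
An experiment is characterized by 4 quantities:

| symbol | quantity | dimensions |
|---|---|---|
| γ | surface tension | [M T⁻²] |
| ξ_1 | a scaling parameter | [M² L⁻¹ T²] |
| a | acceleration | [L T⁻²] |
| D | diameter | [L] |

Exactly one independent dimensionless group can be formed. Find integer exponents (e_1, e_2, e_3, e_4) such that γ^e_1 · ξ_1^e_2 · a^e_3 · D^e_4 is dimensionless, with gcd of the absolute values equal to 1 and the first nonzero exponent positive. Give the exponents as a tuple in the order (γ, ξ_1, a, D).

(2, -1, -3, 2)

M: e_1·(1) + e_2·(2) + e_3·(0) + e_4·(0) = 0
L: e_1·(0) + e_2·(-1) + e_3·(1) + e_4·(1) = 0
T: e_1·(-2) + e_2·(2) + e_3·(-2) + e_4·(0) = 0
Solving this homogeneous linear system for the smallest-integer solution (first nonzero entry positive) gives (2, -1, -3, 2).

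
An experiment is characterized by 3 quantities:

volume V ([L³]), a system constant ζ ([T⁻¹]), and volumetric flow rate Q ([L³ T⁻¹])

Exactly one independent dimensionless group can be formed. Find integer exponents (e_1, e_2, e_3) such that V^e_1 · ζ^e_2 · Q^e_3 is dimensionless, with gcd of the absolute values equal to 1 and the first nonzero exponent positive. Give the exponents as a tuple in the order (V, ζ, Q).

L: e_1·(3) + e_2·(0) + e_3·(3) = 0
T: e_1·(0) + e_2·(-1) + e_3·(-1) = 0
Solving this homogeneous linear system for the smallest-integer solution (first nonzero entry positive) gives (1, 1, -1).

(1, 1, -1)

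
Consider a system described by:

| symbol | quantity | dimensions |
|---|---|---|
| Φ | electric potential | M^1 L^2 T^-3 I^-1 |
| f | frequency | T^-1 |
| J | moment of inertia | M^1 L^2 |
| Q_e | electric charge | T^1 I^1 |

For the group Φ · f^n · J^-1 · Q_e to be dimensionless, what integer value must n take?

Balance the T exponent: (-1)·n from f, plus (-3) − (0) + (1) = -2 from the rest, must sum to zero.
−n − 2 = 0, so n = -2.

-2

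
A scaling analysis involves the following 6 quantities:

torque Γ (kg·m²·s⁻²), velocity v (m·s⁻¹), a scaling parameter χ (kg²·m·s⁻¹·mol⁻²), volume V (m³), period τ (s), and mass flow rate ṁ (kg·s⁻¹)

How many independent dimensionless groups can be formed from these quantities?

2

There are 6 variables and 4 base dimensions (M, L, T, N).
The dimension matrix has rank 4.
Independent dimensionless groups: 6 − 4 = 2.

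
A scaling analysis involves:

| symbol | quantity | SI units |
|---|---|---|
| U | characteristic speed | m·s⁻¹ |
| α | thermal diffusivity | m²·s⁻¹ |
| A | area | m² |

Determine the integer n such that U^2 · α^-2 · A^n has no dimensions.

1

Balance the L exponent: (2)·n from A, plus 2·(1) − 2·(2) = -2 from the rest, must sum to zero.
2n − 2 = 0, so n = 1.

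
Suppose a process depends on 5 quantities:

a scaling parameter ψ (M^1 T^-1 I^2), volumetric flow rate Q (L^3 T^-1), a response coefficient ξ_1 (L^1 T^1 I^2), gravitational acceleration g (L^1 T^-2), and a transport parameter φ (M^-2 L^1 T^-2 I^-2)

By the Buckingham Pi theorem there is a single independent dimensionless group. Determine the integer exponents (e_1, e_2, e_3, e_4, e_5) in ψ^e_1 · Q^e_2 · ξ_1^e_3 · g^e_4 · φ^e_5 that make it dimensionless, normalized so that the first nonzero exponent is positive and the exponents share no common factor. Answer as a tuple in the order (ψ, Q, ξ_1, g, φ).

M: e_1·(1) + e_2·(0) + e_3·(0) + e_4·(0) + e_5·(-2) = 0
L: e_1·(0) + e_2·(3) + e_3·(1) + e_4·(1) + e_5·(1) = 0
T: e_1·(-1) + e_2·(-1) + e_3·(1) + e_4·(-2) + e_5·(-2) = 0
I: e_1·(2) + e_2·(0) + e_3·(2) + e_4·(0) + e_5·(-2) = 0
Solving this homogeneous linear system for the smallest-integer solution (first nonzero entry positive) gives (2, 1, -1, -3, 1).

(2, 1, -1, -3, 1)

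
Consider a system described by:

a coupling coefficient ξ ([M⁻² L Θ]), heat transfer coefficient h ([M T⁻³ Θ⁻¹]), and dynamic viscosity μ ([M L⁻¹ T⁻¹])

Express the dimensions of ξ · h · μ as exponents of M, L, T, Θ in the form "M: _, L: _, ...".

M: 0, L: 0, T: -4, Θ: 0

Collect each base-dimension exponent across the product:
  M: (-2) + (1) + (1) = 0
  L: (1) + (0) + (-1) = 0
  T: (0) + (-3) + (-1) = -4
  Θ: (1) + (-1) + (0) = 0
So the dimensions are [T⁻⁴].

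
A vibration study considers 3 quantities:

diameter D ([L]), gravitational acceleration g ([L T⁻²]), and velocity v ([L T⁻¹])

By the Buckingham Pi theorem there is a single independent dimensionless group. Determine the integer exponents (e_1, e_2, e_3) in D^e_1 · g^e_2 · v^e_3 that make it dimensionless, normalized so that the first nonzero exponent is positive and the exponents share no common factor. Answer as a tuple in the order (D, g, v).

L: e_1·(1) + e_2·(1) + e_3·(1) = 0
T: e_1·(0) + e_2·(-2) + e_3·(-1) = 0
Solving this homogeneous linear system for the smallest-integer solution (first nonzero entry positive) gives (1, 1, -2).

(1, 1, -2)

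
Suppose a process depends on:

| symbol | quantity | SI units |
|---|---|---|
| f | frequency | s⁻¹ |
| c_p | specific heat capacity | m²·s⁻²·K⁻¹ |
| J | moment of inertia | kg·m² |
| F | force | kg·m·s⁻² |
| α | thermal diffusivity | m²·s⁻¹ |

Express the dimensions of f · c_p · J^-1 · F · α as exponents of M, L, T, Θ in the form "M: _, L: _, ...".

M: 0, L: 3, T: -6, Θ: -1

Collect each base-dimension exponent across the product:
  M: (0) + (0) − (1) + (1) + (0) = 0
  L: (0) + (2) − (2) + (1) + (2) = 3
  T: (-1) + (-2) − (0) + (-2) + (-1) = -6
  Θ: (0) + (-1) − (0) + (0) + (0) = -1
So the dimensions are [L³ T⁻⁶ Θ⁻¹].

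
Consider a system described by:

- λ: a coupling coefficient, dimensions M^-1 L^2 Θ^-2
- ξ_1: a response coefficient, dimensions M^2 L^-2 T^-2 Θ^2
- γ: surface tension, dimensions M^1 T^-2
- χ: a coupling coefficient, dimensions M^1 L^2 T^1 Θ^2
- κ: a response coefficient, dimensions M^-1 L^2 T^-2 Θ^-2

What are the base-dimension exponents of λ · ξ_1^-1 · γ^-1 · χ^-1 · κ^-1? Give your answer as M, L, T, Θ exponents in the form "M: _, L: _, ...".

Collect each base-dimension exponent across the product:
  M: (-1) − (2) − (1) − (1) − (-1) = -4
  L: (2) − (-2) − (0) − (2) − (2) = 0
  T: (0) − (-2) − (-2) − (1) − (-2) = 5
  Θ: (-2) − (2) − (0) − (2) − (-2) = -4
So the dimensions are [M⁻⁴ T⁵ Θ⁻⁴].

M: -4, L: 0, T: 5, Θ: -4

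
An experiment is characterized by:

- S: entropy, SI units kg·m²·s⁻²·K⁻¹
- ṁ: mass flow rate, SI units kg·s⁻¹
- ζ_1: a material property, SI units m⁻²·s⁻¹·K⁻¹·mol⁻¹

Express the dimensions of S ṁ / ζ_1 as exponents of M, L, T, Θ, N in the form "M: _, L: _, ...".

Collect each base-dimension exponent across the product:
  M: (1) + (1) − (0) = 2
  L: (2) + (0) − (-2) = 4
  T: (-2) + (-1) − (-1) = -2
  Θ: (-1) + (0) − (-1) = 0
  N: (0) + (0) − (-1) = 1
So the dimensions are [M² L⁴ T⁻² N].

M: 2, L: 4, T: -2, Θ: 0, N: 1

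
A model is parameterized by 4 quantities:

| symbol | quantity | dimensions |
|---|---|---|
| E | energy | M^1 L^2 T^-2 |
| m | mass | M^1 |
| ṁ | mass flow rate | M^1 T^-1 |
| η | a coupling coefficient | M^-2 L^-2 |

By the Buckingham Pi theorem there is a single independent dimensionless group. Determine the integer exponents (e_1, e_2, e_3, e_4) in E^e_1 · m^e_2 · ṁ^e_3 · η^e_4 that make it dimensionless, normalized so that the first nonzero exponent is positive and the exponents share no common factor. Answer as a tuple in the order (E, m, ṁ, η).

(1, 3, -2, 1)

M: e_1·(1) + e_2·(1) + e_3·(1) + e_4·(-2) = 0
L: e_1·(2) + e_2·(0) + e_3·(0) + e_4·(-2) = 0
T: e_1·(-2) + e_2·(0) + e_3·(-1) + e_4·(0) = 0
Solving this homogeneous linear system for the smallest-integer solution (first nonzero entry positive) gives (1, 3, -2, 1).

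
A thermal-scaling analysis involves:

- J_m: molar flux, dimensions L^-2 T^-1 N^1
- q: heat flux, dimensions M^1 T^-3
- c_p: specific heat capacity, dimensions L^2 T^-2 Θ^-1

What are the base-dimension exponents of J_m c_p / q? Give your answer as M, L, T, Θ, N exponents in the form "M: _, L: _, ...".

Collect each base-dimension exponent across the product:
  M: (0) − (1) + (0) = -1
  L: (-2) − (0) + (2) = 0
  T: (-1) − (-3) + (-2) = 0
  Θ: (0) − (0) + (-1) = -1
  N: (1) − (0) + (0) = 1
So the dimensions are [M⁻¹ Θ⁻¹ N].

M: -1, L: 0, T: 0, Θ: -1, N: 1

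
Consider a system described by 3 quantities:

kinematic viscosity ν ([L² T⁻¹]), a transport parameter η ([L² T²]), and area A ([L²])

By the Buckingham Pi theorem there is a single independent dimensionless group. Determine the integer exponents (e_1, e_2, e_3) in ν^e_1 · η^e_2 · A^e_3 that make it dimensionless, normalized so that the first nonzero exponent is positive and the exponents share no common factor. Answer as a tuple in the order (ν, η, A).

L: e_1·(2) + e_2·(2) + e_3·(2) = 0
T: e_1·(-1) + e_2·(2) + e_3·(0) = 0
Solving this homogeneous linear system for the smallest-integer solution (first nonzero entry positive) gives (2, 1, -3).

(2, 1, -3)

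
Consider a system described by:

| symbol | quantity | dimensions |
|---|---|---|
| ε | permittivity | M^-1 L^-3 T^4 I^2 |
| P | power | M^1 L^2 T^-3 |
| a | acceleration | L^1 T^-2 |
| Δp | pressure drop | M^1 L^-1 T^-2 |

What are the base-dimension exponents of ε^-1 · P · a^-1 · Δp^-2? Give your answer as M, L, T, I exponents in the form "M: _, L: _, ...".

Collect each base-dimension exponent across the product:
  M: −(-1) + (1) − (0) − 2·(1) = 0
  L: −(-3) + (2) − (1) − 2·(-1) = 6
  T: −(4) + (-3) − (-2) − 2·(-2) = -1
  I: −(2) + (0) − (0) − 2·(0) = -2
So the dimensions are [L⁶ T⁻¹ I⁻²].

M: 0, L: 6, T: -1, I: -2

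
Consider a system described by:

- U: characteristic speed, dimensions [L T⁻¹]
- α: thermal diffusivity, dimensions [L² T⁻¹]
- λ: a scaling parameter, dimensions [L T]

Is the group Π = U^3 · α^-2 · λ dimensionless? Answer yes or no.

Sum the exponent of each base dimension across the product:
  M: 3·[U]_M − 2·[α]_M + [λ]_M = 3·(0) − 2·(0) + (0) = 0
  L: 3·[U]_L − 2·[α]_L + [λ]_L = 3·(1) − 2·(2) + (1) = 0
  T: 3·[U]_T − 2·[α]_T + [λ]_T = 3·(-1) − 2·(-1) + (1) = 0
All base exponents vanish — dimensionless.

yes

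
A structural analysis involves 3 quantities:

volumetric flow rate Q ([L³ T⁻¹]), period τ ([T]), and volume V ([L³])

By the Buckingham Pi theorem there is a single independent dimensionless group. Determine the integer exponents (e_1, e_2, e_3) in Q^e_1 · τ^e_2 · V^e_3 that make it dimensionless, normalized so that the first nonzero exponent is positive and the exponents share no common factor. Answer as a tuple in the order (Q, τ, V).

(1, 1, -1)

L: e_1·(3) + e_2·(0) + e_3·(3) = 0
T: e_1·(-1) + e_2·(1) + e_3·(0) = 0
Solving this homogeneous linear system for the smallest-integer solution (first nonzero entry positive) gives (1, 1, -1).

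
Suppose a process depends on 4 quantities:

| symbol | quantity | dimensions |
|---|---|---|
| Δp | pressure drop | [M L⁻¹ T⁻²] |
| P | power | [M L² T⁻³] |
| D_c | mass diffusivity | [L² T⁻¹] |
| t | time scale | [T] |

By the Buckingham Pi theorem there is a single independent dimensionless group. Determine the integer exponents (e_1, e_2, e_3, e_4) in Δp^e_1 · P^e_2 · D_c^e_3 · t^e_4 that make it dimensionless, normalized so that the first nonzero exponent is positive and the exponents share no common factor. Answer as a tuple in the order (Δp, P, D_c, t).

(2, -2, 3, 1)

M: e_1·(1) + e_2·(1) + e_3·(0) + e_4·(0) = 0
L: e_1·(-1) + e_2·(2) + e_3·(2) + e_4·(0) = 0
T: e_1·(-2) + e_2·(-3) + e_3·(-1) + e_4·(1) = 0
Solving this homogeneous linear system for the smallest-integer solution (first nonzero entry positive) gives (2, -2, 3, 1).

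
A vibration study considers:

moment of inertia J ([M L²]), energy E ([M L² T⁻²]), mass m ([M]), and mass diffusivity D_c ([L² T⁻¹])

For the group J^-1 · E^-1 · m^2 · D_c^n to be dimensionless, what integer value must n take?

2

Balance the L exponent: (2)·n from D_c, plus −(2) − (2) + 2·(0) = -4 from the rest, must sum to zero.
2n − 4 = 0, so n = 2.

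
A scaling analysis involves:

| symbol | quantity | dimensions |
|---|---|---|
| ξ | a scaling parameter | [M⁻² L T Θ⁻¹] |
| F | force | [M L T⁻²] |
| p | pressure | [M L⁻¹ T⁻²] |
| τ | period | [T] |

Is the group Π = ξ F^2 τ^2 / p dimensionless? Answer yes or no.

Sum the exponent of each base dimension across the product:
  M: [ξ]_M + 2·[F]_M − [p]_M + 2·[τ]_M = (-2) + 2·(1) − (1) + 2·(0) = -1
  L: [ξ]_L + 2·[F]_L − [p]_L + 2·[τ]_L = (1) + 2·(1) − (-1) + 2·(0) = 4
  T: [ξ]_T + 2·[F]_T − [p]_T + 2·[τ]_T = (1) + 2·(-2) − (-2) + 2·(1) = 1
  Θ: [ξ]_Θ + 2·[F]_Θ − [p]_Θ + 2·[τ]_Θ = (-1) + 2·(0) − (0) + 2·(0) = -1
Net dimensions [M⁻¹ L⁴ T Θ⁻¹] ≠ [1] — not dimensionless.

no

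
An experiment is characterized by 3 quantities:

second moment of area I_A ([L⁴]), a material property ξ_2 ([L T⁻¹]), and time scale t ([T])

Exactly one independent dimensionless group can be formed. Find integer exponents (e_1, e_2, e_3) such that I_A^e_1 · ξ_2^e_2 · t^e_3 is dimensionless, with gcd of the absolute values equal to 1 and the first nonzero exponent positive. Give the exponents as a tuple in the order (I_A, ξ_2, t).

L: e_1·(4) + e_2·(1) + e_3·(0) = 0
T: e_1·(0) + e_2·(-1) + e_3·(1) = 0
Solving this homogeneous linear system for the smallest-integer solution (first nonzero entry positive) gives (1, -4, -4).

(1, -4, -4)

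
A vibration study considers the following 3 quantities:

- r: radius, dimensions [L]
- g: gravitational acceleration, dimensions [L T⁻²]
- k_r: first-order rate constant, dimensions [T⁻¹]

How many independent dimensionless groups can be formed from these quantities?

There are 3 variables and 2 base dimensions (L, T).
The dimension matrix has rank 2.
Independent dimensionless groups: 3 − 2 = 1.

1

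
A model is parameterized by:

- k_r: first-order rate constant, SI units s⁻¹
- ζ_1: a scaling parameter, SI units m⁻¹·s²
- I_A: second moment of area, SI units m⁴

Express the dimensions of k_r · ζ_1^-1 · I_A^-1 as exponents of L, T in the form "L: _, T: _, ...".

Collect each base-dimension exponent across the product:
  L: (0) − (-1) − (4) = -3
  T: (-1) − (2) − (0) = -3
So the dimensions are [L⁻³ T⁻³].

L: -3, T: -3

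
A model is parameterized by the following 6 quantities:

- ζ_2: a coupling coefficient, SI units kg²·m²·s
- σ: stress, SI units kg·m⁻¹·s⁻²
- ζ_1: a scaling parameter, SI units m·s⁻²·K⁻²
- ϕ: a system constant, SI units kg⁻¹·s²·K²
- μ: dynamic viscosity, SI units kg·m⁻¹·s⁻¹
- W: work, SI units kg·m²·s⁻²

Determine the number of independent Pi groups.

There are 6 variables and 4 base dimensions (M, L, T, Θ).
The dimension matrix has rank 4.
Independent dimensionless groups: 6 − 4 = 2.

2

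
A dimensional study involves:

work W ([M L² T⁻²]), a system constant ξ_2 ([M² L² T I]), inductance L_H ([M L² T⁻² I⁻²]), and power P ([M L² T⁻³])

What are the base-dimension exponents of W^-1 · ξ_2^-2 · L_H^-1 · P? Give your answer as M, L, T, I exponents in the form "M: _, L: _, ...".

M: -5, L: -6, T: -1, I: 0

Collect each base-dimension exponent across the product:
  M: −(1) − 2·(2) − (1) + (1) = -5
  L: −(2) − 2·(2) − (2) + (2) = -6
  T: −(-2) − 2·(1) − (-2) + (-3) = -1
  I: −(0) − 2·(1) − (-2) + (0) = 0
So the dimensions are [M⁻⁵ L⁻⁶ T⁻¹].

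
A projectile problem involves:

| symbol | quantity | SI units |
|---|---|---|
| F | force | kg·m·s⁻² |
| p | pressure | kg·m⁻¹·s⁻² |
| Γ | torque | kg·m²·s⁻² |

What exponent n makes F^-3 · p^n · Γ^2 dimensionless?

Balance the M exponent: (1)·n from p, plus −3·(1) + 2·(1) = -1 from the rest, must sum to zero.
n − 1 = 0, so n = 1.

1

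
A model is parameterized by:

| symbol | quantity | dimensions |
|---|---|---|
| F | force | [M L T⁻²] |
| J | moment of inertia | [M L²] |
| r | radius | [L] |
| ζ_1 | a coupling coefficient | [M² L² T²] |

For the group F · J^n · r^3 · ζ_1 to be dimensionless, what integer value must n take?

-3

Balance the M exponent: (1)·n from J, plus (1) + 3·(0) + (2) = 3 from the rest, must sum to zero.
n + 3 = 0, so n = -3.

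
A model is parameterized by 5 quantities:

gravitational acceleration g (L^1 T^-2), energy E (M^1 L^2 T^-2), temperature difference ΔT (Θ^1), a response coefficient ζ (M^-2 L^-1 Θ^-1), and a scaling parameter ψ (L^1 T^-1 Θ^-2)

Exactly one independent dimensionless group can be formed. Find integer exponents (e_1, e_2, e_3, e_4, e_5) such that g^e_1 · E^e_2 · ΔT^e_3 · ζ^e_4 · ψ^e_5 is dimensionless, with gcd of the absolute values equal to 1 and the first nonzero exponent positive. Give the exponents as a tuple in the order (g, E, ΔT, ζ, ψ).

(1, -2, 3, -1, 2)

M: e_1·(0) + e_2·(1) + e_3·(0) + e_4·(-2) + e_5·(0) = 0
L: e_1·(1) + e_2·(2) + e_3·(0) + e_4·(-1) + e_5·(1) = 0
T: e_1·(-2) + e_2·(-2) + e_3·(0) + e_4·(0) + e_5·(-1) = 0
Θ: e_1·(0) + e_2·(0) + e_3·(1) + e_4·(-1) + e_5·(-2) = 0
Solving this homogeneous linear system for the smallest-integer solution (first nonzero entry positive) gives (1, -2, 3, -1, 2).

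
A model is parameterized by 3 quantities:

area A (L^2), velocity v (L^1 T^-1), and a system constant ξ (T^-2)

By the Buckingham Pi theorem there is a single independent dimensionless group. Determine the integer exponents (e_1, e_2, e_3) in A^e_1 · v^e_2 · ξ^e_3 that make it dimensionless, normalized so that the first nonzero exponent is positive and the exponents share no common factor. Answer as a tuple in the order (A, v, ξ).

L: e_1·(2) + e_2·(1) + e_3·(0) = 0
T: e_1·(0) + e_2·(-1) + e_3·(-2) = 0
Solving this homogeneous linear system for the smallest-integer solution (first nonzero entry positive) gives (1, -2, 1).

(1, -2, 1)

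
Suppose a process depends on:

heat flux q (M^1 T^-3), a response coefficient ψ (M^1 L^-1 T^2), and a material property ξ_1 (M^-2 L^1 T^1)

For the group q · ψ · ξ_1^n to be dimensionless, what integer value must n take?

Balance the M exponent: (-2)·n from ξ_1, plus (1) + (1) = 2 from the rest, must sum to zero.
-2n + 2 = 0, so n = 1.

1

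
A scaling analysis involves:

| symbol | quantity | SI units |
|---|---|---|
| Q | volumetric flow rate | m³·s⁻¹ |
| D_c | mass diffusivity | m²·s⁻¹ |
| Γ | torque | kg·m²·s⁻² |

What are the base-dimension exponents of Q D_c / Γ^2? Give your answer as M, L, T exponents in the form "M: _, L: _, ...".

M: -2, L: 1, T: 2

Collect each base-dimension exponent across the product:
  M: (0) + (0) − 2·(1) = -2
  L: (3) + (2) − 2·(2) = 1
  T: (-1) + (-1) − 2·(-2) = 2
So the dimensions are [M⁻² L T²].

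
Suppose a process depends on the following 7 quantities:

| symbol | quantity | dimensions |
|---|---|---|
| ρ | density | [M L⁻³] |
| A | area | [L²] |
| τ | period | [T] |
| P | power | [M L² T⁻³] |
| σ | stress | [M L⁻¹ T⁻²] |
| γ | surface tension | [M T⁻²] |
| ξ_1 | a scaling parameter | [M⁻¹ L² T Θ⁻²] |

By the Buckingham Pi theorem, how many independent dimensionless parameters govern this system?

3

There are 7 variables and 4 base dimensions (M, L, T, Θ).
The dimension matrix has rank 4.
Independent dimensionless groups: 7 − 4 = 3.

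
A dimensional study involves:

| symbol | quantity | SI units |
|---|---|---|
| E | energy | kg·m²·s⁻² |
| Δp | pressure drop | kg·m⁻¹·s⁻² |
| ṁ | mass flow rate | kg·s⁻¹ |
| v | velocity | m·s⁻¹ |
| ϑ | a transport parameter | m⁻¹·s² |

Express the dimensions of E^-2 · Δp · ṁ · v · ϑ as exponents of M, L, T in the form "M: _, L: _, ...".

Collect each base-dimension exponent across the product:
  M: −2·(1) + (1) + (1) + (0) + (0) = 0
  L: −2·(2) + (-1) + (0) + (1) + (-1) = -5
  T: −2·(-2) + (-2) + (-1) + (-1) + (2) = 2
So the dimensions are [L⁻⁵ T²].

M: 0, L: -5, T: 2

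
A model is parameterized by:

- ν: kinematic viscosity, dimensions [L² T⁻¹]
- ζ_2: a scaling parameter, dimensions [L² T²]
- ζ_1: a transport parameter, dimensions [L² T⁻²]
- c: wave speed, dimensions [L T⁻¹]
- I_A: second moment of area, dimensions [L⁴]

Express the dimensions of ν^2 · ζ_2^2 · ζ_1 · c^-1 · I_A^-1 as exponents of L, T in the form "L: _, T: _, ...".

L: 5, T: 1

Collect each base-dimension exponent across the product:
  L: 2·(2) + 2·(2) + (2) − (1) − (4) = 5
  T: 2·(-1) + 2·(2) + (-2) − (-1) − (0) = 1
So the dimensions are [L⁵ T].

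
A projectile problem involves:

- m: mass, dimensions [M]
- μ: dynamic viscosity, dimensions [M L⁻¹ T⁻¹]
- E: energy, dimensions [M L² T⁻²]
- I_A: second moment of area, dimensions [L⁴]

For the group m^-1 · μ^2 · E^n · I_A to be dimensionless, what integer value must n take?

-1

Balance the M exponent: (1)·n from E, plus −(1) + 2·(1) + (0) = 1 from the rest, must sum to zero.
n + 1 = 0, so n = -1.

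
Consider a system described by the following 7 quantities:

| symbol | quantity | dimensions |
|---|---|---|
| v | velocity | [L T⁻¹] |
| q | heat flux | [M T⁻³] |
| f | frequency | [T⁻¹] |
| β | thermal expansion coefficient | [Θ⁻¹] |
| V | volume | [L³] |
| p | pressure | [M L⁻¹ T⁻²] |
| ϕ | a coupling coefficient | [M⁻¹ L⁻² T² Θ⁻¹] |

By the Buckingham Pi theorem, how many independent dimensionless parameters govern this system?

There are 7 variables and 4 base dimensions (M, L, T, Θ).
The dimension matrix has rank 4.
Independent dimensionless groups: 7 − 4 = 3.

3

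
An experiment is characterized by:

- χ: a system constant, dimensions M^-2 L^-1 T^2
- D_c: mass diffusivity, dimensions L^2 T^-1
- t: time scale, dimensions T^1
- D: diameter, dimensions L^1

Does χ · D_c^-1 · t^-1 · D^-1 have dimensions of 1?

Sum the exponent of each base dimension across the product:
  M: [χ]_M − [D_c]_M − [t]_M − [D]_M = (-2) − (0) − (0) − (0) = -2
  L: [χ]_L − [D_c]_L − [t]_L − [D]_L = (-1) − (2) − (0) − (1) = -4
  T: [χ]_T − [D_c]_T − [t]_T − [D]_T = (2) − (-1) − (1) − (0) = 2
Net dimensions [M⁻² L⁻⁴ T²] ≠ [1] — not dimensionless.

no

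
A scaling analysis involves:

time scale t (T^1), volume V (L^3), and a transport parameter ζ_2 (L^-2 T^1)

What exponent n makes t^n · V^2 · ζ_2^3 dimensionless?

Balance the T exponent: (1)·n from t, plus 2·(0) + 3·(1) = 3 from the rest, must sum to zero.
n + 3 = 0, so n = -3.

-3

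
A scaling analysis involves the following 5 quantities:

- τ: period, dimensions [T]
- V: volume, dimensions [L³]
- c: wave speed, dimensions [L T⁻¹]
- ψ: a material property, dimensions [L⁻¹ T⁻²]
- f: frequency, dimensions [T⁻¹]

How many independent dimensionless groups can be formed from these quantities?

3

There are 5 variables and 2 base dimensions (L, T).
The dimension matrix has rank 2.
Independent dimensionless groups: 5 − 2 = 3.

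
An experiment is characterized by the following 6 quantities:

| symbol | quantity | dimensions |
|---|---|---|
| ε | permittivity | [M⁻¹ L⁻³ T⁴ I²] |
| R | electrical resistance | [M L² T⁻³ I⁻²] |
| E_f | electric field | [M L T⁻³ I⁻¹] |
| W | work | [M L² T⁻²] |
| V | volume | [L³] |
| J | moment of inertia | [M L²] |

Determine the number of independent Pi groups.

There are 6 variables and 4 base dimensions (M, L, T, I).
The dimension matrix has rank 4.
Independent dimensionless groups: 6 − 4 = 2.

2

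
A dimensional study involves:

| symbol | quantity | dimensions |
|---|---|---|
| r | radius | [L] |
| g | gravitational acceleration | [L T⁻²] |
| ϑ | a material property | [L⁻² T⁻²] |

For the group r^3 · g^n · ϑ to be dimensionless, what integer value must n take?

Balance the L exponent: (1)·n from g, plus 3·(1) + (-2) = 1 from the rest, must sum to zero.
n + 1 = 0, so n = -1.

-1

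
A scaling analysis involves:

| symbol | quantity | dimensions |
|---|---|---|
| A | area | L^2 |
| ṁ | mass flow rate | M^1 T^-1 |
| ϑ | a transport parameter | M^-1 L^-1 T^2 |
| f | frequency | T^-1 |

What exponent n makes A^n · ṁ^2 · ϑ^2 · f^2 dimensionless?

Balance the L exponent: (2)·n from A, plus 2·(0) + 2·(-1) + 2·(0) = -2 from the rest, must sum to zero.
2n − 2 = 0, so n = 1.

1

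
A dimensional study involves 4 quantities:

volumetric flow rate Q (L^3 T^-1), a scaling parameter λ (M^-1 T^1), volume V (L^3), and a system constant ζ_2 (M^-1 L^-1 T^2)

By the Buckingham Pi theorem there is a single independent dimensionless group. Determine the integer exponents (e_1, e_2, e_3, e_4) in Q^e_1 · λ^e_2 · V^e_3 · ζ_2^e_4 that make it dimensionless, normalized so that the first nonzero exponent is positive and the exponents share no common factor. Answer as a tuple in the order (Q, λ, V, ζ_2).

(3, -3, -2, 3)

M: e_1·(0) + e_2·(-1) + e_3·(0) + e_4·(-1) = 0
L: e_1·(3) + e_2·(0) + e_3·(3) + e_4·(-1) = 0
T: e_1·(-1) + e_2·(1) + e_3·(0) + e_4·(2) = 0
Solving this homogeneous linear system for the smallest-integer solution (first nonzero entry positive) gives (3, -3, -2, 3).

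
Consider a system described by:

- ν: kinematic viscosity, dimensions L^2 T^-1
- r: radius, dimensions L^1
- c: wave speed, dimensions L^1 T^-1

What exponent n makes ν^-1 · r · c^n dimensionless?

1

Balance the L exponent: (1)·n from c, plus −(2) + (1) = -1 from the rest, must sum to zero.
n − 1 = 0, so n = 1.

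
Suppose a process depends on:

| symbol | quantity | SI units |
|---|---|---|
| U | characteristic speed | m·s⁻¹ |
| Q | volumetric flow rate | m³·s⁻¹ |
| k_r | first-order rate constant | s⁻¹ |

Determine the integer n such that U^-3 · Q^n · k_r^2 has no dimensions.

1

Balance the L exponent: (3)·n from Q, plus −3·(1) + 2·(0) = -3 from the rest, must sum to zero.
3n − 3 = 0, so n = 1.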